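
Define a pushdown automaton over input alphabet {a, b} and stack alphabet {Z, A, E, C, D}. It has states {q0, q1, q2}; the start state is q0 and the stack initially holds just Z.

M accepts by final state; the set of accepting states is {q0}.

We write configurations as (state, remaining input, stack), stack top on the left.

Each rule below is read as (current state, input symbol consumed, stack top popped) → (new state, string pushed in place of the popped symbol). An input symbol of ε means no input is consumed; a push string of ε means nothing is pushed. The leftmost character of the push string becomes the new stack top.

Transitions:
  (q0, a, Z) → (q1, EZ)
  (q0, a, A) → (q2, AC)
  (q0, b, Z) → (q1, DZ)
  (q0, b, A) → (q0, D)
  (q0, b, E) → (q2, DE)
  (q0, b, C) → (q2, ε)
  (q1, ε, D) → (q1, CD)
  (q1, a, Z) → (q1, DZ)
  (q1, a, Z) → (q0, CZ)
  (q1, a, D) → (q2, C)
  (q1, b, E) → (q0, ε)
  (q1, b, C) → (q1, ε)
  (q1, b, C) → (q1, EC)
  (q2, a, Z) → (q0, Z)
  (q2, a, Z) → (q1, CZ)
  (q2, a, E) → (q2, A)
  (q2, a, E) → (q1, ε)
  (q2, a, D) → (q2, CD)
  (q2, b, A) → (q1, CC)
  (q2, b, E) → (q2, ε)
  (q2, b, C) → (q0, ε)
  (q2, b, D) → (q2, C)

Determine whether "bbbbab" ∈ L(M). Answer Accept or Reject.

Accept

One accepting computation: (q0, bbbbab, Z) ⊢ (q1, bbbab, DZ) ⊢ (q1, bbbab, CDZ) ⊢ (q1, bbab, ECDZ) ⊢ (q0, bab, CDZ) ⊢ (q2, ab, DZ) ⊢ (q2, b, CDZ) ⊢ (q0, ε, DZ)
All input consumed and state q0 ∈ F.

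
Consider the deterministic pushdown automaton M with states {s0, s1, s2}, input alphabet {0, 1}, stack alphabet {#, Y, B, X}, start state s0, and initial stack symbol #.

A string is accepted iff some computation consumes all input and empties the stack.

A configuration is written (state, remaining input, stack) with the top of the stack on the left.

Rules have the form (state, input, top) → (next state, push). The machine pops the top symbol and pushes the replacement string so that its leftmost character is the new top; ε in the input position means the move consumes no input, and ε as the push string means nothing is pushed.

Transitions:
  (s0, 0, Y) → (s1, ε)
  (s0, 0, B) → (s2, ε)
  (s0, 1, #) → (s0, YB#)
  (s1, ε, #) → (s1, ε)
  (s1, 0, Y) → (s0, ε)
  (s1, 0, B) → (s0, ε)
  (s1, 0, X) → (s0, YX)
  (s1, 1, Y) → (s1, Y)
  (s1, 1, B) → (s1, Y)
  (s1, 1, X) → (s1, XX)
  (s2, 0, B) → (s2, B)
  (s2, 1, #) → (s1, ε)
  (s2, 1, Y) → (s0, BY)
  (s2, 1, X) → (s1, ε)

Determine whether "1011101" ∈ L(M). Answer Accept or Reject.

(s0, 1011101, #)
  read 1, top #: go to s0, push YB# → (s0, 011101, YB#)
  read 0, top Y: go to s1, push ε → (s1, 11101, B#)
  read 1, top B: go to s1, push Y → (s1, 1101, Y#)
  read 1, top Y: go to s1, push Y → (s1, 101, Y#)
  read 1, top Y: go to s1, push Y → (s1, 01, Y#)
  read 0, top Y: go to s0, push ε → (s0, 1, #)
  read 1, top #: go to s0, push YB# → (s0, ε, YB#)
All input consumed; stack is YB#, not empty, and no further ε-move applies.

Reject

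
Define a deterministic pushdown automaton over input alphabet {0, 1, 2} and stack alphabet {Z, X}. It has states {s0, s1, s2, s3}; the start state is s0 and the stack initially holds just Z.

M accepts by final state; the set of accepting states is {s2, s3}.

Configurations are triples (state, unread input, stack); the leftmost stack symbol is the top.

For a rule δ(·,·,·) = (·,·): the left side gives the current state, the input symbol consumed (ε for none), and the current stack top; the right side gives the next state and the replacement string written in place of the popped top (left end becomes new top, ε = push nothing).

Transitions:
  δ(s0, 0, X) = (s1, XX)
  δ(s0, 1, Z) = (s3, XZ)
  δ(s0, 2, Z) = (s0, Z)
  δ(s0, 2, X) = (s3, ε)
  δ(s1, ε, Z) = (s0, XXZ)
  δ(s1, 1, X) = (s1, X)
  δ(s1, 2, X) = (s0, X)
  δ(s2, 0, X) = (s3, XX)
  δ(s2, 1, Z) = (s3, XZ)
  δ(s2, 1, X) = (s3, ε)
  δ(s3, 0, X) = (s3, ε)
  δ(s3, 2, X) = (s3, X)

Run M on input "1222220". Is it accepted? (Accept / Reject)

(s0, 1222220, Z)
  read 1, top Z: go to s3, push XZ → (s3, 222220, XZ)
  read 2, top X: go to s3, push X → (s3, 22220, XZ)
  read 2, top X: go to s3, push X → (s3, 2220, XZ)
  read 2, top X: go to s3, push X → (s3, 220, XZ)
  read 2, top X: go to s3, push X → (s3, 20, XZ)
  read 2, top X: go to s3, push X → (s3, 0, XZ)
  read 0, top X: go to s3, push ε → (s3, ε, Z)
All input consumed; state s3 ∈ F.

Accept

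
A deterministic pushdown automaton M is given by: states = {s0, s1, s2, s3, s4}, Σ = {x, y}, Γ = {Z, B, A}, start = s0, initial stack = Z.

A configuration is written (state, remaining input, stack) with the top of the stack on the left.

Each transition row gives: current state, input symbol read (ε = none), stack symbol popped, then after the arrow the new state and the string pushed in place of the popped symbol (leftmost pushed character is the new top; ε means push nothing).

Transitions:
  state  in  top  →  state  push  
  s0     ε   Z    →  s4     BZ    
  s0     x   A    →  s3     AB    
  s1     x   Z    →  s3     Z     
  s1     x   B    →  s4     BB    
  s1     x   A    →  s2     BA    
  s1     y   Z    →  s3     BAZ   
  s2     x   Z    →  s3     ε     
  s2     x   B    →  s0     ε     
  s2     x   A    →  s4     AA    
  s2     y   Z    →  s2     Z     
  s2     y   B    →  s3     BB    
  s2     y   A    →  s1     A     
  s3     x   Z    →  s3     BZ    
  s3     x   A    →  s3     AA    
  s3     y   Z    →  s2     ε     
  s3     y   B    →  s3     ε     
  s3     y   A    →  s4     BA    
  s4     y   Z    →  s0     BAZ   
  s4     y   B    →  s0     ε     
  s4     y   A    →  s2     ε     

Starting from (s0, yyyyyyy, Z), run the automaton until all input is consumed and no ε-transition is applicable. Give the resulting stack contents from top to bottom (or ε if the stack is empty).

BZ

(s0, yyyyyyy, Z)
  ε-move, top Z: go to s4, push BZ → (s4, yyyyyyy, BZ)
  read y, top B: go to s0, push ε → (s0, yyyyyy, Z)
  ε-move, top Z: go to s4, push BZ → (s4, yyyyyy, BZ)
  read y, top B: go to s0, push ε → (s0, yyyyy, Z)
  ε-move, top Z: go to s4, push BZ → (s4, yyyyy, BZ)
  read y, top B: go to s0, push ε → (s0, yyyy, Z)
  ε-move, top Z: go to s4, push BZ → (s4, yyyy, BZ)
  read y, top B: go to s0, push ε → (s0, yyy, Z)
  ε-move, top Z: go to s4, push BZ → (s4, yyy, BZ)
  read y, top B: go to s0, push ε → (s0, yy, Z)
  ε-move, top Z: go to s4, push BZ → (s4, yy, BZ)
  read y, top B: go to s0, push ε → (s0, y, Z)
  ε-move, top Z: go to s4, push BZ → (s4, y, BZ)
  read y, top B: go to s0, push ε → (s0, ε, Z)
  ε-move, top Z: go to s4, push BZ → (s4, ε, BZ)
All input consumed in state s4 with stack BZ.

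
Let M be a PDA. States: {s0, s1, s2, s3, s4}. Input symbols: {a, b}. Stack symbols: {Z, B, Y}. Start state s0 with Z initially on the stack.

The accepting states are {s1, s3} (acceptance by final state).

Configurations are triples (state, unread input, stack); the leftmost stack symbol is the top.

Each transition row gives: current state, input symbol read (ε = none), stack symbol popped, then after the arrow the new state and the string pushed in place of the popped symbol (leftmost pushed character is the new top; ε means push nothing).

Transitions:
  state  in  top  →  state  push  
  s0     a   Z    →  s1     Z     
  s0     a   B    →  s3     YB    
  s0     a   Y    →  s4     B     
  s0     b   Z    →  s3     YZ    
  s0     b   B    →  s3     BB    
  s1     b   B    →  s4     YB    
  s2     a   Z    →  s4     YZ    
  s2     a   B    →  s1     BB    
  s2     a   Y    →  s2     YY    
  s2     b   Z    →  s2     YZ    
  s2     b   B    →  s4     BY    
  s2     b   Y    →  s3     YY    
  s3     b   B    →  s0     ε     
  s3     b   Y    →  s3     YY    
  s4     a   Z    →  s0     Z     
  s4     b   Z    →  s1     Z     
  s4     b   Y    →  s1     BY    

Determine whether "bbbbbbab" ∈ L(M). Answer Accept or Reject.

No computation consumes all input and reaches a final state.

Reject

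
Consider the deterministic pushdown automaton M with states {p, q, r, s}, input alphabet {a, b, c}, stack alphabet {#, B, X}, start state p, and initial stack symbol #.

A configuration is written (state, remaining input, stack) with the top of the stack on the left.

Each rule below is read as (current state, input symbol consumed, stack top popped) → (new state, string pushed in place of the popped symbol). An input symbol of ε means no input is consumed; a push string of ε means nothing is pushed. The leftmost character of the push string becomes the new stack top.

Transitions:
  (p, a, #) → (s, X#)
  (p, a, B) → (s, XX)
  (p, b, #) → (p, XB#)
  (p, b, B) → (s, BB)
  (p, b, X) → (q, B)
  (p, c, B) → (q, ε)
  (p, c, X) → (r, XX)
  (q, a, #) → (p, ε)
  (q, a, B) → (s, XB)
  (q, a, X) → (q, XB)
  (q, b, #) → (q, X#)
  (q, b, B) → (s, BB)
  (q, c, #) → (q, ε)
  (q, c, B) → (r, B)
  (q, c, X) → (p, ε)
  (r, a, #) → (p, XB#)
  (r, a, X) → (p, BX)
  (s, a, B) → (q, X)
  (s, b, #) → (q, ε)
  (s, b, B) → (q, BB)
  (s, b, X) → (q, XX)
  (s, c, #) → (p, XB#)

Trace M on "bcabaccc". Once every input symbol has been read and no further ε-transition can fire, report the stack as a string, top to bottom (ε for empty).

(p, bcabaccc, #)
  read b, top #: go to p, push XB# → (p, cabaccc, XB#)
  read c, top X: go to r, push XX → (r, abaccc, XXB#)
  read a, top X: go to p, push BX → (p, baccc, BXXB#)
  read b, top B: go to s, push BB → (s, accc, BBXXB#)
  read a, top B: go to q, push X → (q, ccc, XBXXB#)
  read c, top X: go to p, push ε → (p, cc, BXXB#)
  read c, top B: go to q, push ε → (q, c, XXB#)
  read c, top X: go to p, push ε → (p, ε, XB#)
All input consumed in state p with stack XB#.

XB#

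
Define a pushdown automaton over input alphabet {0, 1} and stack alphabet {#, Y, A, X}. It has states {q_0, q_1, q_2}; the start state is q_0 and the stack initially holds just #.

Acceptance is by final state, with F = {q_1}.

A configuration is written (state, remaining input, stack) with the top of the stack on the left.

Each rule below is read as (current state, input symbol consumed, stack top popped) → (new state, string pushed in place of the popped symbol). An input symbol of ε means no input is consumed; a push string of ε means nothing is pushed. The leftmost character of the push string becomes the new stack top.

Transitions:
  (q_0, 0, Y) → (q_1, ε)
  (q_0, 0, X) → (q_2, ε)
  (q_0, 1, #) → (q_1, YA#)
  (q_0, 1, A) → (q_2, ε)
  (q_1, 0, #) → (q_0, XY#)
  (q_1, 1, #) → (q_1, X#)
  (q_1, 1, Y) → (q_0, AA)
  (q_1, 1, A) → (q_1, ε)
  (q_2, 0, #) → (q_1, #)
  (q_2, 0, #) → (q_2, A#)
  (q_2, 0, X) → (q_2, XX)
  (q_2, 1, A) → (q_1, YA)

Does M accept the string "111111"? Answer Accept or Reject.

Reject

No computation consumes all input and reaches a final state.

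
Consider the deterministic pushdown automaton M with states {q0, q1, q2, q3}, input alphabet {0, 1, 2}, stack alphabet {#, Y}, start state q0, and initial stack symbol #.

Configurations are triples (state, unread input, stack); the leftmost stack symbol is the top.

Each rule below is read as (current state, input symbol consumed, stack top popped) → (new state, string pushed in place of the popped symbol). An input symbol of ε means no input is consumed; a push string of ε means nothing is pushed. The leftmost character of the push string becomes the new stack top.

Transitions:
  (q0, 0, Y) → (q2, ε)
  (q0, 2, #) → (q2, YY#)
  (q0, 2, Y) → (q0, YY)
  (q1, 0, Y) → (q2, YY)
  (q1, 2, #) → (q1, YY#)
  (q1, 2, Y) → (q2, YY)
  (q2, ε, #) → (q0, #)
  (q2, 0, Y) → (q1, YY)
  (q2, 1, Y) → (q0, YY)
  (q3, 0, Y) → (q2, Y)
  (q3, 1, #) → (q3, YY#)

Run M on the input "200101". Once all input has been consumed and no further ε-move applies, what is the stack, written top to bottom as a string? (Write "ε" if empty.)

YYYYY#

(q0, 200101, #)
  read 2, top #: go to q2, push YY# → (q2, 00101, YY#)
  read 0, top Y: go to q1, push YY → (q1, 0101, YYY#)
  read 0, top Y: go to q2, push YY → (q2, 101, YYYY#)
  read 1, top Y: go to q0, push YY → (q0, 01, YYYYY#)
  read 0, top Y: go to q2, push ε → (q2, 1, YYYY#)
  read 1, top Y: go to q0, push YY → (q0, ε, YYYYY#)
All input consumed in state q0 with stack YYYYY#.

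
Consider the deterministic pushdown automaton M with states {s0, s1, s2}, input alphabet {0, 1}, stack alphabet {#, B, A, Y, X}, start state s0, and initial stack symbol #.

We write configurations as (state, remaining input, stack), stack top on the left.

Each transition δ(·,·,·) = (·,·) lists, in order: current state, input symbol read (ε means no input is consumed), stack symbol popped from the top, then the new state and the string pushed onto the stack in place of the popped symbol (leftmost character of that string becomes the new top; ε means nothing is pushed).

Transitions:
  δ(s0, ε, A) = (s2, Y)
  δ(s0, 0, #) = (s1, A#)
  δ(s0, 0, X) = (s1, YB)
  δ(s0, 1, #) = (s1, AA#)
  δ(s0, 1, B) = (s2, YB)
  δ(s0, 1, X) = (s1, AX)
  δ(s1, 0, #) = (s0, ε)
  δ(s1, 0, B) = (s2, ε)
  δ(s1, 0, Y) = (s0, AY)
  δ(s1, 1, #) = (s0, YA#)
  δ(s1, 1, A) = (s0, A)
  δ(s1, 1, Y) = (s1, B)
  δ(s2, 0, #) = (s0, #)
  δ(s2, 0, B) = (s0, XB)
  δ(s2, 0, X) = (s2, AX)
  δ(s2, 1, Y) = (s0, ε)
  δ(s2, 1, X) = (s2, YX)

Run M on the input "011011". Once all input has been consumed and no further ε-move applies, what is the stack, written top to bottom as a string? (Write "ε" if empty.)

(s0, 011011, #) ⊢ (s1, 11011, A#) ⊢ (s0, 1011, A#) ⊢ (s2, 1011, Y#) ⊢ (s0, 011, #) ⊢ (s1, 11, A#) ⊢ (s0, 1, A#) ⊢ (s2, 1, Y#) ⊢ (s0, ε, #)
All input consumed in state s0 with stack #.

#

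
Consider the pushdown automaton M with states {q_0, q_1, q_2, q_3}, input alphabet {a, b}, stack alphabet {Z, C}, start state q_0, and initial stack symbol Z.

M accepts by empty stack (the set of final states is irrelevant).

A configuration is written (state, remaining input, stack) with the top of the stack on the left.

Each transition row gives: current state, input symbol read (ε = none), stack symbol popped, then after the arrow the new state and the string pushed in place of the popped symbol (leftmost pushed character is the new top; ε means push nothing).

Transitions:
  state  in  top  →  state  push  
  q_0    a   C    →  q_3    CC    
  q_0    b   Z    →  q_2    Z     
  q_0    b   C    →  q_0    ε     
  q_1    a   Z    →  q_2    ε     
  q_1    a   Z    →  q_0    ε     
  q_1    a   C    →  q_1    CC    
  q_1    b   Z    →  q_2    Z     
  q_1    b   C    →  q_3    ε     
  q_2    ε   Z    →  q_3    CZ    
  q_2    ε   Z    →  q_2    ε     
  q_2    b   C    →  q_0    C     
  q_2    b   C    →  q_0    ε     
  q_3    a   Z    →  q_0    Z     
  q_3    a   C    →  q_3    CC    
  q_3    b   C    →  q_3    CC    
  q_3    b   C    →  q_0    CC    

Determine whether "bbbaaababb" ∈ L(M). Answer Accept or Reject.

Reject

No computation consumes all input and empties the stack.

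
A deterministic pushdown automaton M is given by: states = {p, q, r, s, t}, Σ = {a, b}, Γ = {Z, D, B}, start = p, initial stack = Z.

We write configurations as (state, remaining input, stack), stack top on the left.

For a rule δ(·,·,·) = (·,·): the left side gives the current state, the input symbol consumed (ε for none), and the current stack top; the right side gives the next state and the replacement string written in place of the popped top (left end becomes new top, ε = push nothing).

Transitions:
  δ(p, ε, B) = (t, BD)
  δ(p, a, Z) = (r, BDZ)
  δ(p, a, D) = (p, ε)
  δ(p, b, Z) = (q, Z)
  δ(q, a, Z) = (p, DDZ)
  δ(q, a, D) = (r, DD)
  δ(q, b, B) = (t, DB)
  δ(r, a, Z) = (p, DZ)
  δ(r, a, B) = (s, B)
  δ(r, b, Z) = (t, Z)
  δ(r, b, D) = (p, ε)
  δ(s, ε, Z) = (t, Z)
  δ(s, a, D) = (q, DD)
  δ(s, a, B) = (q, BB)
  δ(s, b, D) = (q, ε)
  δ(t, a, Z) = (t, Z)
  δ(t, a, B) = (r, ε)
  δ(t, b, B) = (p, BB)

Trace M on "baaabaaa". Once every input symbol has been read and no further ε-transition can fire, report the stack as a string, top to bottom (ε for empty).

(p, baaabaaa, Z)
  read b, top Z: go to q, push Z → (q, aaabaaa, Z)
  read a, top Z: go to p, push DDZ → (p, aabaaa, DDZ)
  read a, top D: go to p, push ε → (p, abaaa, DZ)
  read a, top D: go to p, push ε → (p, baaa, Z)
  read b, top Z: go to q, push Z → (q, aaa, Z)
  read a, top Z: go to p, push DDZ → (p, aa, DDZ)
  read a, top D: go to p, push ε → (p, a, DZ)
  read a, top D: go to p, push ε → (p, ε, Z)
All input consumed in state p with stack Z.

Z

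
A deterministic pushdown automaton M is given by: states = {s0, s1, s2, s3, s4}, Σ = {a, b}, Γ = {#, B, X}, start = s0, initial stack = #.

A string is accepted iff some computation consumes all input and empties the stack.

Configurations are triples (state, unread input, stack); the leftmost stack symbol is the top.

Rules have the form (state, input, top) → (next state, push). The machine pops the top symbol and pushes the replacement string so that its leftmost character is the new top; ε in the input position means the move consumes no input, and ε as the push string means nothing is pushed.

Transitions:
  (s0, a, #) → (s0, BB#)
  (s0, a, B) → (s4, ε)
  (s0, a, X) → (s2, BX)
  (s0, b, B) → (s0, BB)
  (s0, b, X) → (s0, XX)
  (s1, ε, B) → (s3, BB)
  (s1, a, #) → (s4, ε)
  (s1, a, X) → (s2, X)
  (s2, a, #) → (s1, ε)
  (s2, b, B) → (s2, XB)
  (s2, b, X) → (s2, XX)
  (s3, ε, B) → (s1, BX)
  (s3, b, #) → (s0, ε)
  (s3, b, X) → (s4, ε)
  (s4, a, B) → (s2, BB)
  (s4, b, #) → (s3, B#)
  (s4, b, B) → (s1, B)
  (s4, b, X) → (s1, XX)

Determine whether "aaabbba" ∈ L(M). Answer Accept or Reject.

Reject

(s0, aaabbba, #) ⊢ (s0, aabbba, BB#) ⊢ (s4, abbba, B#) ⊢ (s2, bbba, BB#) ⊢ (s2, bba, XBB#) ⊢ (s2, ba, XXBB#) ⊢ (s2, a, XXXBB#)
No transition applies at (s2, a, XXXBB#); input not fully consumed.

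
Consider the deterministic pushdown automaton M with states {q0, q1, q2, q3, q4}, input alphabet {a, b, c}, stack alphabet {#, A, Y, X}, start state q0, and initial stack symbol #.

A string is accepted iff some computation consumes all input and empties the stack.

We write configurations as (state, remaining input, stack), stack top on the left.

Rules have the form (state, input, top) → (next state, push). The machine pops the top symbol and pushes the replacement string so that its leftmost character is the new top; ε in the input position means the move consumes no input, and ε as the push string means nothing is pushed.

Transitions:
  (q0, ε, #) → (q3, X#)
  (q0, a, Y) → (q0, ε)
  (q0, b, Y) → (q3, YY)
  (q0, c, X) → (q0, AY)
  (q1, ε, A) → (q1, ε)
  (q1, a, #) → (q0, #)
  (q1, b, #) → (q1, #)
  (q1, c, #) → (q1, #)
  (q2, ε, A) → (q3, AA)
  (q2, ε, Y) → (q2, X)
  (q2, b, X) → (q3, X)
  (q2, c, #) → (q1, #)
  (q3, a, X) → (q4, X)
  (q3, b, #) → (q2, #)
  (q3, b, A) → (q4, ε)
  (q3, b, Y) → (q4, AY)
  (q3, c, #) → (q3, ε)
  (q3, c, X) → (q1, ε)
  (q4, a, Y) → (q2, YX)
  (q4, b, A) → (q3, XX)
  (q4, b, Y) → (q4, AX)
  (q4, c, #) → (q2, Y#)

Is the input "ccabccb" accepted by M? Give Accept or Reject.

Reject

(q0, ccabccb, #)
  ε-move, top #: go to q3, push X# → (q3, ccabccb, X#)
  read c, top X: go to q1, push ε → (q1, cabccb, #)
  read c, top #: go to q1, push # → (q1, abccb, #)
  read a, top #: go to q0, push # → (q0, bccb, #)
  ε-move, top #: go to q3, push X# → (q3, bccb, X#)
No transition applies at (q3, bccb, X#); input not fully consumed.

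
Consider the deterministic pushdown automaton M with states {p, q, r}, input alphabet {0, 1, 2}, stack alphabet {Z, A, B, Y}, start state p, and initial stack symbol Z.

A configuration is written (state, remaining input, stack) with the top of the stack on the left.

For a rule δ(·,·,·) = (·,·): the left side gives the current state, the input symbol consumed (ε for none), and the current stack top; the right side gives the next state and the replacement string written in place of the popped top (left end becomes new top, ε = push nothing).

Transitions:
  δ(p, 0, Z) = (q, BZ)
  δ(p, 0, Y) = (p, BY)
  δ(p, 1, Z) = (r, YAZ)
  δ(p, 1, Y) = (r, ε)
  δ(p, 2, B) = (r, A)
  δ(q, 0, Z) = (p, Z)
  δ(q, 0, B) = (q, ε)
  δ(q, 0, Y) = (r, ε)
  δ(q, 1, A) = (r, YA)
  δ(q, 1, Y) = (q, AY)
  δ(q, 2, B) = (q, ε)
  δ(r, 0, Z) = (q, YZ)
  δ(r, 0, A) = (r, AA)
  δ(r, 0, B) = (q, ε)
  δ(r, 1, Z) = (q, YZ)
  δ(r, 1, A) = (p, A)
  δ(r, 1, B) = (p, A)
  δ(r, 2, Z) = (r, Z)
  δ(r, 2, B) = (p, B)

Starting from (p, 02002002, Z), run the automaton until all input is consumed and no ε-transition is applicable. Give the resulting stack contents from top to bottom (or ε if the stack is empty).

Z

(p, 02002002, Z)
  read 0, top Z: go to q, push BZ → (q, 2002002, BZ)
  read 2, top B: go to q, push ε → (q, 002002, Z)
  read 0, top Z: go to p, push Z → (p, 02002, Z)
  read 0, top Z: go to q, push BZ → (q, 2002, BZ)
  read 2, top B: go to q, push ε → (q, 002, Z)
  read 0, top Z: go to p, push Z → (p, 02, Z)
  read 0, top Z: go to q, push BZ → (q, 2, BZ)
  read 2, top B: go to q, push ε → (q, ε, Z)
All input consumed in state q with stack Z.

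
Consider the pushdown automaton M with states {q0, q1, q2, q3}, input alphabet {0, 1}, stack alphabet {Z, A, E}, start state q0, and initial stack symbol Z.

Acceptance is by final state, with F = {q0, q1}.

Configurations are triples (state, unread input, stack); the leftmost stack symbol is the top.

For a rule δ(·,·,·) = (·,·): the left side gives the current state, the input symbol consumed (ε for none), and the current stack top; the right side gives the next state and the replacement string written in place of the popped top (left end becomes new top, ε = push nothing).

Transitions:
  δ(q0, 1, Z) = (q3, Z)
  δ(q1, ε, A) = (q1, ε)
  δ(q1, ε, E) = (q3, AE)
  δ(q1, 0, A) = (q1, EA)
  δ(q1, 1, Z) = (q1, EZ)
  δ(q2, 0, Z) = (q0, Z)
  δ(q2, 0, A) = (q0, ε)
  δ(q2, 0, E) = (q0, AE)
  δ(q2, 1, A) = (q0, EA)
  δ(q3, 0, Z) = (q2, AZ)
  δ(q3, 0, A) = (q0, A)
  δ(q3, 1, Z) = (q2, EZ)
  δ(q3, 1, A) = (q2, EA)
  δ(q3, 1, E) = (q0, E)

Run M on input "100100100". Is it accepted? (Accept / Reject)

One accepting computation: (q0, 100100100, Z) ⊢ (q3, 00100100, Z) ⊢ (q2, 0100100, AZ) ⊢ (q0, 100100, Z) ⊢ (q3, 00100, Z) ⊢ (q2, 0100, AZ) ⊢ (q0, 100, Z) ⊢ (q3, 00, Z) ⊢ (q2, 0, AZ) ⊢ (q0, ε, Z)
All input consumed and state q0 ∈ F.

Accept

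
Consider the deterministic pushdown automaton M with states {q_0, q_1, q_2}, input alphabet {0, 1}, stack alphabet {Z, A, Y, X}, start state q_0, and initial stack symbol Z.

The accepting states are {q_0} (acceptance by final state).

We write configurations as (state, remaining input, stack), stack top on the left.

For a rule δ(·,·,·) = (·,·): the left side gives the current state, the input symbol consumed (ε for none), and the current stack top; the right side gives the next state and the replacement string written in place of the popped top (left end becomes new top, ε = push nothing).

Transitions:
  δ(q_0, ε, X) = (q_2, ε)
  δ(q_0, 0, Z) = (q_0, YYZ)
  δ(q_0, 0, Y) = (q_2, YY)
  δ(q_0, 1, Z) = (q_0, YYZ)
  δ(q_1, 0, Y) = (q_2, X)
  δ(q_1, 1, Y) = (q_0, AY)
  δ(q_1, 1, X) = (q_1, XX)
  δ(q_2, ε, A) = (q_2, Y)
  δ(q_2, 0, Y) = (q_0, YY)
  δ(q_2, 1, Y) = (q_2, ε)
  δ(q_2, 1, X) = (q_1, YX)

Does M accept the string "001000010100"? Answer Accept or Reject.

Reject

(q_0, 001000010100, Z)
  read 0, top Z: go to q_0, push YYZ → (q_0, 01000010100, YYZ)
  read 0, top Y: go to q_2, push YY → (q_2, 1000010100, YYYZ)
  read 1, top Y: go to q_2, push ε → (q_2, 000010100, YYZ)
  read 0, top Y: go to q_0, push YY → (q_0, 00010100, YYYZ)
  read 0, top Y: go to q_2, push YY → (q_2, 0010100, YYYYZ)
  read 0, top Y: go to q_0, push YY → (q_0, 010100, YYYYYZ)
  read 0, top Y: go to q_2, push YY → (q_2, 10100, YYYYYYZ)
  read 1, top Y: go to q_2, push ε → (q_2, 0100, YYYYYZ)
  read 0, top Y: go to q_0, push YY → (q_0, 100, YYYYYYZ)
No transition applies at (q_0, 100, YYYYYYZ); input not fully consumed.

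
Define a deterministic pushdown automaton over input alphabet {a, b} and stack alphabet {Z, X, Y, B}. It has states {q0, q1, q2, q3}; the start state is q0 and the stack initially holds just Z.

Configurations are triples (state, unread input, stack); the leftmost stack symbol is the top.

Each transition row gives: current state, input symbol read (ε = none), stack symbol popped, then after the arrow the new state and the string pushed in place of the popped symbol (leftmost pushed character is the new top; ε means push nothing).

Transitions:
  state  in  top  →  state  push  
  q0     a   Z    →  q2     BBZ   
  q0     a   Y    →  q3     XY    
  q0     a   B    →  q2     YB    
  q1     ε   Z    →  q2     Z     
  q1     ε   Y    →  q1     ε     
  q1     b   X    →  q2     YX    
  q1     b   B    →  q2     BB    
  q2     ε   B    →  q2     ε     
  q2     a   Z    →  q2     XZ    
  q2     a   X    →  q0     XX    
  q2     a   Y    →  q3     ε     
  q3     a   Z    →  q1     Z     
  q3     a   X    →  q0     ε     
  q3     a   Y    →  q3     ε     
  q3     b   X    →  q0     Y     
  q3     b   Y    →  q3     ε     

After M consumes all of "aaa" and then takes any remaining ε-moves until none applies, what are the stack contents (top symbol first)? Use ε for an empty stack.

(q0, aaa, Z)
  read a, top Z: go to q2, push BBZ → (q2, aa, BBZ)
  ε-move, top B: go to q2, push ε → (q2, aa, BZ)
  ε-move, top B: go to q2, push ε → (q2, aa, Z)
  read a, top Z: go to q2, push XZ → (q2, a, XZ)
  read a, top X: go to q0, push XX → (q0, ε, XXZ)
All input consumed in state q0 with stack XXZ.

XXZ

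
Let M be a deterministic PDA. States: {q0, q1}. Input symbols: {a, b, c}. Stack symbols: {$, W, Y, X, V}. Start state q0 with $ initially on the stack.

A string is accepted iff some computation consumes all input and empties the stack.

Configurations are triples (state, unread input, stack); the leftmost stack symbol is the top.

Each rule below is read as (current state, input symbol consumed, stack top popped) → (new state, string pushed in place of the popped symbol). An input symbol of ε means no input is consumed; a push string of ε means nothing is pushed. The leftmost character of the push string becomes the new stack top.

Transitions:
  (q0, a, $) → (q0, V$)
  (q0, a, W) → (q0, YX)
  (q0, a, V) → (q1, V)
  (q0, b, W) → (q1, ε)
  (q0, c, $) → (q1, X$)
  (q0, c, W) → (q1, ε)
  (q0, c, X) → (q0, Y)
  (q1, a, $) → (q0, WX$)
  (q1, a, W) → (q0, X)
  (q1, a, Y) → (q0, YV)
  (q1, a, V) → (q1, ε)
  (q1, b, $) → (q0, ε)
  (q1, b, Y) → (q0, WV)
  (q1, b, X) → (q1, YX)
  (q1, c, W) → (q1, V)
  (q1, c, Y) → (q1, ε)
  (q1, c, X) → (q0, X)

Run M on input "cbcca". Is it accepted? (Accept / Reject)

Reject

(q0, cbcca, $)
  read c, top $: go to q1, push X$ → (q1, bcca, X$)
  read b, top X: go to q1, push YX → (q1, cca, YX$)
  read c, top Y: go to q1, push ε → (q1, ca, X$)
  read c, top X: go to q0, push X → (q0, a, X$)
No transition applies at (q0, a, X$); input not fully consumed.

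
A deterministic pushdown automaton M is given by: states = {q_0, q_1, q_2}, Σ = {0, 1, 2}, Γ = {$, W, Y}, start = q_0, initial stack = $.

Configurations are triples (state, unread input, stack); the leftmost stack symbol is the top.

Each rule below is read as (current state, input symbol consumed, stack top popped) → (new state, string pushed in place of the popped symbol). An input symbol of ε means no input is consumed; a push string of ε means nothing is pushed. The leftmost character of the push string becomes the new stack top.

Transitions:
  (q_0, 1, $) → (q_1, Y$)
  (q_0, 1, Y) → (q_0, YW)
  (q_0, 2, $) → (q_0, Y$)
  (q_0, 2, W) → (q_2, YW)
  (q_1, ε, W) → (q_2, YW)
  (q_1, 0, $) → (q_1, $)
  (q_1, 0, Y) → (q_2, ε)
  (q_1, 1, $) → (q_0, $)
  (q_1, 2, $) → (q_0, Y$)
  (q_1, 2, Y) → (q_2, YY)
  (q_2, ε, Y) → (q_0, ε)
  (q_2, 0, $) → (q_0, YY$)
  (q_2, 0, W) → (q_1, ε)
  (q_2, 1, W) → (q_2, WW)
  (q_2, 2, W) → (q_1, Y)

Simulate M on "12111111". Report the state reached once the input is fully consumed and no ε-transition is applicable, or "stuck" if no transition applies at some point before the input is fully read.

q_0

(q_0, 12111111, $)
  read 1, top $: go to q_1, push Y$ → (q_1, 2111111, Y$)
  read 2, top Y: go to q_2, push YY → (q_2, 111111, YY$)
  ε-move, top Y: go to q_0, push ε → (q_0, 111111, Y$)
  read 1, top Y: go to q_0, push YW → (q_0, 11111, YW$)
  read 1, top Y: go to q_0, push YW → (q_0, 1111, YWW$)
  read 1, top Y: go to q_0, push YW → (q_0, 111, YWWW$)
  read 1, top Y: go to q_0, push YW → (q_0, 11, YWWWW$)
  read 1, top Y: go to q_0, push YW → (q_0, 1, YWWWWW$)
  read 1, top Y: go to q_0, push YW → (q_0, ε, YWWWWWW$)
All input consumed; M is in state q_0.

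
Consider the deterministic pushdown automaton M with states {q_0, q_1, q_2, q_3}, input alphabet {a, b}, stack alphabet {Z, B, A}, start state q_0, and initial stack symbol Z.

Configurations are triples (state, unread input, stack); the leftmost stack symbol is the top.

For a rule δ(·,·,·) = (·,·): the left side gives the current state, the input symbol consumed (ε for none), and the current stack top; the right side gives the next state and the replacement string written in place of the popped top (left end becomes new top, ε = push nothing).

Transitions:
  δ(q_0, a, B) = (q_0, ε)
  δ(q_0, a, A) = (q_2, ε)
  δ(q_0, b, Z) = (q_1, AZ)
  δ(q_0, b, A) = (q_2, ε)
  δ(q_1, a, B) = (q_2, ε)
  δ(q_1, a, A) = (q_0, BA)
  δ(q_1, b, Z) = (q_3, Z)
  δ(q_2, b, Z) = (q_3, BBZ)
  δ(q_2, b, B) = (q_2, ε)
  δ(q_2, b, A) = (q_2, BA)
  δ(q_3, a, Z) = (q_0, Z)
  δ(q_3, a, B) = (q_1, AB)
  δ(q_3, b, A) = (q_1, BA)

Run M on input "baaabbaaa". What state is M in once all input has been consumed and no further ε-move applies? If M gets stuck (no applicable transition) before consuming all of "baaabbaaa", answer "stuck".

stuck

(q_0, baaabbaaa, Z)
  read b, top Z: go to q_1, push AZ → (q_1, aaabbaaa, AZ)
  read a, top A: go to q_0, push BA → (q_0, aabbaaa, BAZ)
  read a, top B: go to q_0, push ε → (q_0, abbaaa, AZ)
  read a, top A: go to q_2, push ε → (q_2, bbaaa, Z)
  read b, top Z: go to q_3, push BBZ → (q_3, baaa, BBZ)
No transition for (q_3, b, top B); M blocks with input baaa remaining.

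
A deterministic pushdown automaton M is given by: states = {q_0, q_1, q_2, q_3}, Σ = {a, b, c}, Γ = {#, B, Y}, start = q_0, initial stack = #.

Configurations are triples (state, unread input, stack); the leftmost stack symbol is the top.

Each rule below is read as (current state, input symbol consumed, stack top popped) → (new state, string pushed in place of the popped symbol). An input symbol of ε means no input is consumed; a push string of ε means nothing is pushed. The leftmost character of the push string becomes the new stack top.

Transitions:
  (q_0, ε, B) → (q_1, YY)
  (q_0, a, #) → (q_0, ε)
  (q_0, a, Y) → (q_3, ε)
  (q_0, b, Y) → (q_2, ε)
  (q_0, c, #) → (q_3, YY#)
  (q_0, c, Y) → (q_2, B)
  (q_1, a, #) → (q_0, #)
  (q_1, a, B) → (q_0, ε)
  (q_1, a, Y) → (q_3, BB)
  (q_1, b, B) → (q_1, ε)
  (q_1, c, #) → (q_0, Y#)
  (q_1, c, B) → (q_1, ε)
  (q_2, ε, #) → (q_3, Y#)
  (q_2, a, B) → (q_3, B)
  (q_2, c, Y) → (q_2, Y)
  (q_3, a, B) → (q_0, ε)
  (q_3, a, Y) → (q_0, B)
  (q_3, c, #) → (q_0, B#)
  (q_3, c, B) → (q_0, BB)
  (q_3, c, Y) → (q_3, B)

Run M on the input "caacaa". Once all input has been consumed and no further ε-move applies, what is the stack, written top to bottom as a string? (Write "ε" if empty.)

YYYBBYY#

(q_0, caacaa, #)
  read c, top #: go to q_3, push YY# → (q_3, aacaa, YY#)
  read a, top Y: go to q_0, push B → (q_0, acaa, BY#)
  ε-move, top B: go to q_1, push YY → (q_1, acaa, YYY#)
  read a, top Y: go to q_3, push BB → (q_3, caa, BBYY#)
  read c, top B: go to q_0, push BB → (q_0, aa, BBBYY#)
  ε-move, top B: go to q_1, push YY → (q_1, aa, YYBBYY#)
  read a, top Y: go to q_3, push BB → (q_3, a, BBYBBYY#)
  read a, top B: go to q_0, push ε → (q_0, ε, BYBBYY#)
  ε-move, top B: go to q_1, push YY → (q_1, ε, YYYBBYY#)
All input consumed in state q_1 with stack YYYBBYY#.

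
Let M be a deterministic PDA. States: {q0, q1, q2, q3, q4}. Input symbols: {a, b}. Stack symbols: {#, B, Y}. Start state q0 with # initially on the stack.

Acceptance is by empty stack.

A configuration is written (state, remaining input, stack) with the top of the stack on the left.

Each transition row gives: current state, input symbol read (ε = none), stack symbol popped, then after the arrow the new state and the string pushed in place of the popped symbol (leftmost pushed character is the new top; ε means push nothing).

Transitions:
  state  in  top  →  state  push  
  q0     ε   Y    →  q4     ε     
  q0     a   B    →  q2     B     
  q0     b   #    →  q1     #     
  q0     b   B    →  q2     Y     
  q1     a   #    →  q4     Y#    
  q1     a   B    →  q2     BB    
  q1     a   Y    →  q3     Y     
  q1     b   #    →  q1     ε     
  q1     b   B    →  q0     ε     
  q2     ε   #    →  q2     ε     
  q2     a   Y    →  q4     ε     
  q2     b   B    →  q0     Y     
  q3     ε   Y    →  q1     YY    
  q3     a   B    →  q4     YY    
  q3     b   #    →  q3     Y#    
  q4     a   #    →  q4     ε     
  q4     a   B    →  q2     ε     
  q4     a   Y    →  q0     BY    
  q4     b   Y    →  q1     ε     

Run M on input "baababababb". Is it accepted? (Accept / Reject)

(q0, baababababb, #)
  read b, top #: go to q1, push # → (q1, aababababb, #)
  read a, top #: go to q4, push Y# → (q4, ababababb, Y#)
  read a, top Y: go to q0, push BY → (q0, babababb, BY#)
  read b, top B: go to q2, push Y → (q2, abababb, YY#)
  read a, top Y: go to q4, push ε → (q4, bababb, Y#)
  read b, top Y: go to q1, push ε → (q1, ababb, #)
  read a, top #: go to q4, push Y# → (q4, babb, Y#)
  read b, top Y: go to q1, push ε → (q1, abb, #)
  read a, top #: go to q4, push Y# → (q4, bb, Y#)
  read b, top Y: go to q1, push ε → (q1, b, #)
  read b, top #: go to q1, push ε → (q1, ε, ε)
All input consumed and the stack is empty.

Accept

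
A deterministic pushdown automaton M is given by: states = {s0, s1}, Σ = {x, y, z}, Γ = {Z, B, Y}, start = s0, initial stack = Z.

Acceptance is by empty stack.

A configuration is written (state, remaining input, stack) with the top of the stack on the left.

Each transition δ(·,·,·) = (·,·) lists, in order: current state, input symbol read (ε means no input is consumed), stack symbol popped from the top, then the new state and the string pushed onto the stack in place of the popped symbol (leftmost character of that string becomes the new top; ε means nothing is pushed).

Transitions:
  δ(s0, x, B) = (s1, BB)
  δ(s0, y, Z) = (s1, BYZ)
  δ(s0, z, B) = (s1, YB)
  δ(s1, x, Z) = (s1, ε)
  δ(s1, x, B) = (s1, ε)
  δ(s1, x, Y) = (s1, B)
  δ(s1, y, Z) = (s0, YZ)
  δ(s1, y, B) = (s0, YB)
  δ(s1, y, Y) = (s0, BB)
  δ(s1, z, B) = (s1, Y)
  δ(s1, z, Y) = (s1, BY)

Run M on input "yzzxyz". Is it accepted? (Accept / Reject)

Reject

(s0, yzzxyz, Z)
  read y, top Z: go to s1, push BYZ → (s1, zzxyz, BYZ)
  read z, top B: go to s1, push Y → (s1, zxyz, YYZ)
  read z, top Y: go to s1, push BY → (s1, xyz, BYYZ)
  read x, top B: go to s1, push ε → (s1, yz, YYZ)
  read y, top Y: go to s0, push BB → (s0, z, BBYZ)
  read z, top B: go to s1, push YB → (s1, ε, YBBYZ)
All input consumed; stack is YBBYZ, not empty, and no further ε-move applies.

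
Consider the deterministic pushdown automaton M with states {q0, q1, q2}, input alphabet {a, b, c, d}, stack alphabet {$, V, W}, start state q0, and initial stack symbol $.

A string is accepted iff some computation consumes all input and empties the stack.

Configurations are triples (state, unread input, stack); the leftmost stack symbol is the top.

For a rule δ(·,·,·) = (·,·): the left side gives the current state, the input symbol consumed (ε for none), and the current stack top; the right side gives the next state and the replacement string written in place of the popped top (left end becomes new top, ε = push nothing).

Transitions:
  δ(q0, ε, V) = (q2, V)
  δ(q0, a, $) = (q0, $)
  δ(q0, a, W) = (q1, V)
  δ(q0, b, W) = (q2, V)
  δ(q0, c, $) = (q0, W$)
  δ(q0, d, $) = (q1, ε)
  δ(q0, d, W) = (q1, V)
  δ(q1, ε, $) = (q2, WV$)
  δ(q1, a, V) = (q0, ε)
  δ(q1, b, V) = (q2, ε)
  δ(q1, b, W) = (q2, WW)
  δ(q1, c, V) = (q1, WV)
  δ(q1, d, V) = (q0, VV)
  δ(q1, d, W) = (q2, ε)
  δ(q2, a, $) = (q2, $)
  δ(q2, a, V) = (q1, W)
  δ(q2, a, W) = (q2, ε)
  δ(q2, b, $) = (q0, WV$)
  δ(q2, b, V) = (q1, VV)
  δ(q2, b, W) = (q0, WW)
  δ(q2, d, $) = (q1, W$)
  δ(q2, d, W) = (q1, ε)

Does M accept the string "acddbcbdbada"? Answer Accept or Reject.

(q0, acddbcbdbada, $) ⊢ (q0, cddbcbdbada, $) ⊢ (q0, ddbcbdbada, W$) ⊢ (q1, dbcbdbada, V$) ⊢ (q0, bcbdbada, VV$) ⊢ (q2, bcbdbada, VV$) ⊢ (q1, cbdbada, VVV$) ⊢ (q1, bdbada, WVVV$) ⊢ (q2, dbada, WWVVV$) ⊢ (q1, bada, WVVV$) ⊢ (q2, ada, WWVVV$) ⊢ (q2, da, WVVV$) ⊢ (q1, a, VVV$) ⊢ (q0, ε, VV$) ⊢ (q2, ε, VV$)
All input consumed; stack is VV$, not empty, and no further ε-move applies.

Reject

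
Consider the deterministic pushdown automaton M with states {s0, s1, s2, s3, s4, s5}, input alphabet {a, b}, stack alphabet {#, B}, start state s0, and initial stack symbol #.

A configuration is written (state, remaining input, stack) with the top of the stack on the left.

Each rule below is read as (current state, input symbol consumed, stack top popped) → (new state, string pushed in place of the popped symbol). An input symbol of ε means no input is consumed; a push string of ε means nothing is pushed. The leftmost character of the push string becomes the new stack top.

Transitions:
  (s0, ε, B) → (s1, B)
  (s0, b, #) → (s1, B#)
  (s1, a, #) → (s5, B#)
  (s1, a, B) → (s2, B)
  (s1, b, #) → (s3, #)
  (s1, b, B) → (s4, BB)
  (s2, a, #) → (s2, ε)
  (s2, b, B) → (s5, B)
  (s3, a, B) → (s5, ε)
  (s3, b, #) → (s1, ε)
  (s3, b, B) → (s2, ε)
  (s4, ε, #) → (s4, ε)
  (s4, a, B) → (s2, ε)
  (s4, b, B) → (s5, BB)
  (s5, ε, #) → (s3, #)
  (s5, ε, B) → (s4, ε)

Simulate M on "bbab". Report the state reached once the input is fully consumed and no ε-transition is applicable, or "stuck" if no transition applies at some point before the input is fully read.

(s0, bbab, #)
  read b, top #: go to s1, push B# → (s1, bab, B#)
  read b, top B: go to s4, push BB → (s4, ab, BB#)
  read a, top B: go to s2, push ε → (s2, b, B#)
  read b, top B: go to s5, push B → (s5, ε, B#)
  ε-move, top B: go to s4, push ε → (s4, ε, #)
  ε-move, top #: go to s4, push ε → (s4, ε, ε)
All input consumed; M is in state s4.

s4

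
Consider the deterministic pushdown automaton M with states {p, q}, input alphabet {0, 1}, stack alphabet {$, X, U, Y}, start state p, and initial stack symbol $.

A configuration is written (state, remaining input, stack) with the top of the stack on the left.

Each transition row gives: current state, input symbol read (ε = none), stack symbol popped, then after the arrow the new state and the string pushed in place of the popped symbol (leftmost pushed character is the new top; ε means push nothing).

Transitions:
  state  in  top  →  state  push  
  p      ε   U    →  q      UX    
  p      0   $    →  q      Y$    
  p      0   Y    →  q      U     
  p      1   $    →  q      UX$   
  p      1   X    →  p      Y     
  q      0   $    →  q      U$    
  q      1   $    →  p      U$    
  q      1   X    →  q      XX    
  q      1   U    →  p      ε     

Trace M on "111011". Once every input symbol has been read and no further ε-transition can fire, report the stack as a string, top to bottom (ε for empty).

(p, 111011, $)
  read 1, top $: go to q, push UX$ → (q, 11011, UX$)
  read 1, top U: go to p, push ε → (p, 1011, X$)
  read 1, top X: go to p, push Y → (p, 011, Y$)
  read 0, top Y: go to q, push U → (q, 11, U$)
  read 1, top U: go to p, push ε → (p, 1, $)
  read 1, top $: go to q, push UX$ → (q, ε, UX$)
All input consumed in state q with stack UX$.

UX$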